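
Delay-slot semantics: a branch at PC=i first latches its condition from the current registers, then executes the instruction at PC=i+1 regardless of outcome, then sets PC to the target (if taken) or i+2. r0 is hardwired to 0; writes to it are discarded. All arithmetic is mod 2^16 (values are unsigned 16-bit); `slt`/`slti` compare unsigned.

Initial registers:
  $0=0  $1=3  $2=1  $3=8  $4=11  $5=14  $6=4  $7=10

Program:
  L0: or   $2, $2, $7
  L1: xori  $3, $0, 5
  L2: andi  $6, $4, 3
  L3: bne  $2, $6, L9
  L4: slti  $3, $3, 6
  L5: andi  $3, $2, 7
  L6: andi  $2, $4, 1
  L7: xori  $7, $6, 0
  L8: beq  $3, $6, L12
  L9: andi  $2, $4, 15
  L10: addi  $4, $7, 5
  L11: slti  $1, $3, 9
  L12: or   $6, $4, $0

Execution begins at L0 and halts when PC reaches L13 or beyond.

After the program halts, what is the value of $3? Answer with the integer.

  step pc=0: or   $2, $2, $7  regs=(0,3,11,8,11,14,4,10)
  step pc=1: xori  $3, $0, 5  regs=(0,3,11,5,11,14,4,10)
  step pc=2: andi  $6, $4, 3  regs=(0,3,11,5,11,14,3,10)
  step pc=3: bne  $2, $6, L9  cond=T  regs=(0,3,11,5,11,14,3,10)
  step pc=4: slti  $3, $3, 6  regs=(0,3,11,1,11,14,3,10)
  step pc=9: andi  $2, $4, 15  regs=(0,3,11,1,11,14,3,10)
  step pc=10: addi  $4, $7, 5  regs=(0,3,11,1,15,14,3,10)
  step pc=11: slti  $1, $3, 9  regs=(0,1,11,1,15,14,3,10)
  step pc=12: or   $6, $4, $0  regs=(0,1,11,1,15,14,15,10)

1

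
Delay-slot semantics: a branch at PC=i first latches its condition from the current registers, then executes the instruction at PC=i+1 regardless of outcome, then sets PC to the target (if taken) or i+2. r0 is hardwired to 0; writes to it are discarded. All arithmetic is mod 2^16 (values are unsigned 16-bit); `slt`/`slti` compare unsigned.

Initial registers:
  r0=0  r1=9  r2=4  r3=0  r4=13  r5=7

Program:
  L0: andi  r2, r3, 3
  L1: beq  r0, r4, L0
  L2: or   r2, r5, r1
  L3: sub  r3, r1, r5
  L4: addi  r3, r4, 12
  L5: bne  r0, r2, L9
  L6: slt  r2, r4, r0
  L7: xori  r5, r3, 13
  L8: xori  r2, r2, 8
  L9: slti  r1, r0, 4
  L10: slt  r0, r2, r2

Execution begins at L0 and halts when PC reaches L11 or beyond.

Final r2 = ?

0

#0 andi  r2, r3, 3 ; 0/9/0/0/13/7
#1 beq  r0, r4, L0 ; 0/9/0/0/13/7 ; →fallthru
#2 or   r2, r5, r1 ; 0/9/15/0/13/7
#3 sub  r3, r1, r5 ; 0/9/15/2/13/7
#4 addi  r3, r4, 12 ; 0/9/15/25/13/7
#5 bne  r0, r2, L9 ; 0/9/15/25/13/7 ; →target
#6 slt  r2, r4, r0 ; 0/9/0/25/13/7
#9 slti  r1, r0, 4 ; 0/1/0/25/13/7
#10 slt  r0, r2, r2 ; 0/1/0/25/13/7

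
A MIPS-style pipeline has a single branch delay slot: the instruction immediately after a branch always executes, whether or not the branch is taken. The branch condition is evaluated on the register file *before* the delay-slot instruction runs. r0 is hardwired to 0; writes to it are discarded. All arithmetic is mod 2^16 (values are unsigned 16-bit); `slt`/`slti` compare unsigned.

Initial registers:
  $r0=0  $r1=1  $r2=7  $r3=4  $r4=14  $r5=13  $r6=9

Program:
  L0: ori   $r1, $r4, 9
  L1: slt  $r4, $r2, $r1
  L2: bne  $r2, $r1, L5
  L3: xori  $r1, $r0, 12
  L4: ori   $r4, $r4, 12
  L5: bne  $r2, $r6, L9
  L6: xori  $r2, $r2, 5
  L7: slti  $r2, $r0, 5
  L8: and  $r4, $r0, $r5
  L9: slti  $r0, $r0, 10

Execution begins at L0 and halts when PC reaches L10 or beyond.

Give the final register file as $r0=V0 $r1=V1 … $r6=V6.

$r0=0 $r1=12 $r2=2 $r3=4 $r4=1 $r5=13 $r6=9

  step pc=0: ori   $r1, $r4, 9  regs=(0,15,7,4,14,13,9)
  step pc=1: slt  $r4, $r2, $r1  regs=(0,15,7,4,1,13,9)
  step pc=2: bne  $r2, $r1, L5  cond=T  regs=(0,15,7,4,1,13,9)
  step pc=3: xori  $r1, $r0, 12  regs=(0,12,7,4,1,13,9)
  step pc=5: bne  $r2, $r6, L9  cond=T  regs=(0,12,7,4,1,13,9)
  step pc=6: xori  $r2, $r2, 5  regs=(0,12,2,4,1,13,9)
  step pc=9: slti  $r0, $r0, 10  regs=(0,12,2,4,1,13,9)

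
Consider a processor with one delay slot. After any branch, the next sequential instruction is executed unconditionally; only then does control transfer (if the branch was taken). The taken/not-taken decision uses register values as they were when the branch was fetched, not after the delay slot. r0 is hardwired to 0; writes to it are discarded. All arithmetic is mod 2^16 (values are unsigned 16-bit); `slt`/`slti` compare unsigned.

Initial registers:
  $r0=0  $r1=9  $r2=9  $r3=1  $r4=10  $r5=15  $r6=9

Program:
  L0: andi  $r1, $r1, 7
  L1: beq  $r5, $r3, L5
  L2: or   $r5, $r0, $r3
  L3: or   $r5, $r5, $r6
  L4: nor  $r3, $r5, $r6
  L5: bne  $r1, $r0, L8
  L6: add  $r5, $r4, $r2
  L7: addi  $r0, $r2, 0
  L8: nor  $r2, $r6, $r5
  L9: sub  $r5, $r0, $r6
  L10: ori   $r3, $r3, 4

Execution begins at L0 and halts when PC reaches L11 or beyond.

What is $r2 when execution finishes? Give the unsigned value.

65508

[0] andi  $r1, $r1, 7  →  {$r0:0, $r1:1, $r2:9, $r3:1, $r4:10, $r5:15, $r6:9}
[1] beq  $r5, $r3, L5  →  {$r0:0, $r1:1, $r2:9, $r3:1, $r4:10, $r5:15, $r6:9}  ⟨branch fallthrough⟩
[2] or   $r5, $r0, $r3  →  {$r0:0, $r1:1, $r2:9, $r3:1, $r4:10, $r5:1, $r6:9}
[3] or   $r5, $r5, $r6  →  {$r0:0, $r1:1, $r2:9, $r3:1, $r4:10, $r5:9, $r6:9}
[4] nor  $r3, $r5, $r6  →  {$r0:0, $r1:1, $r2:9, $r3:65526, $r4:10, $r5:9, $r6:9}
[5] bne  $r1, $r0, L8  →  {$r0:0, $r1:1, $r2:9, $r3:65526, $r4:10, $r5:9, $r6:9}  ⟨branch taken⟩
[6] add  $r5, $r4, $r2  →  {$r0:0, $r1:1, $r2:9, $r3:65526, $r4:10, $r5:19, $r6:9}
[8] nor  $r2, $r6, $r5  →  {$r0:0, $r1:1, $r2:65508, $r3:65526, $r4:10, $r5:19, $r6:9}
[9] sub  $r5, $r0, $r6  →  {$r0:0, $r1:1, $r2:65508, $r3:65526, $r4:10, $r5:65527, $r6:9}
[10] ori   $r3, $r3, 4  →  {$r0:0, $r1:1, $r2:65508, $r3:65526, $r4:10, $r5:65527, $r6:9}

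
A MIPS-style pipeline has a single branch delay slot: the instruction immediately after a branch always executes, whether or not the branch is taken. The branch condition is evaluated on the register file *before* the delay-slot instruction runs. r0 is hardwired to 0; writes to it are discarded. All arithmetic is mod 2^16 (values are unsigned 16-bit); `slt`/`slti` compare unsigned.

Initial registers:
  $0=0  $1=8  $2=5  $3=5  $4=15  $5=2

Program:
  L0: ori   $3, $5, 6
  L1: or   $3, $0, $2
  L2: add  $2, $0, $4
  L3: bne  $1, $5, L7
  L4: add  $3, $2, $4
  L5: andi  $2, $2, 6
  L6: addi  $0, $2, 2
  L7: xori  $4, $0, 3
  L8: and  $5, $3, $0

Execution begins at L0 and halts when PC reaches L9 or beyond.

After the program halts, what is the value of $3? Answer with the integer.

30

[0] ori   $3, $5, 6  →  {$0:0, $1:8, $2:5, $3:6, $4:15, $5:2}
[1] or   $3, $0, $2  →  {$0:0, $1:8, $2:5, $3:5, $4:15, $5:2}
[2] add  $2, $0, $4  →  {$0:0, $1:8, $2:15, $3:5, $4:15, $5:2}
[3] bne  $1, $5, L7  →  {$0:0, $1:8, $2:15, $3:5, $4:15, $5:2}  ⟨branch taken⟩
[4] add  $3, $2, $4  →  {$0:0, $1:8, $2:15, $3:30, $4:15, $5:2}
[7] xori  $4, $0, 3  →  {$0:0, $1:8, $2:15, $3:30, $4:3, $5:2}
[8] and  $5, $3, $0  →  {$0:0, $1:8, $2:15, $3:30, $4:3, $5:0}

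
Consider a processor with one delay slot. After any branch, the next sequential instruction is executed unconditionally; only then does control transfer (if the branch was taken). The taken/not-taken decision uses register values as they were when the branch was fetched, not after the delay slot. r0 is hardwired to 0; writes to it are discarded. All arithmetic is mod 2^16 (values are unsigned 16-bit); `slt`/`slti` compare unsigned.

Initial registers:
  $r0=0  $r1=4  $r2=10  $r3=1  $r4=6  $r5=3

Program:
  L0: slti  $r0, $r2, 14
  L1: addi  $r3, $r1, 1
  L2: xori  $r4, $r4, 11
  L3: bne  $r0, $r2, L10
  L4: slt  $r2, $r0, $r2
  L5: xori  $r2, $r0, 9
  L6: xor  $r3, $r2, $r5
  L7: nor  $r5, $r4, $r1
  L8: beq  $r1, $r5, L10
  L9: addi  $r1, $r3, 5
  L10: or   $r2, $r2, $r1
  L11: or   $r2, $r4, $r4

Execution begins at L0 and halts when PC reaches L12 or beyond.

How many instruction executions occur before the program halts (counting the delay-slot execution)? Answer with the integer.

7

PC=0  slti  $r0, $r2, 14     | $r0=0 $r1=4 $r2=10 $r3=1 $r4=6 $r5=3
PC=1  addi  $r3, $r1, 1      | $r0=0 $r1=4 $r2=10 $r3=5 $r4=6 $r5=3
PC=2  xori  $r4, $r4, 11     | $r0=0 $r1=4 $r2=10 $r3=5 $r4=13 $r5=3
PC=3  bne  $r0, $r2, L10     | $r0=0 $r1=4 $r2=10 $r3=5 $r4=13 $r5=3  [TAKEN]
PC=4  slt  $r2, $r0, $r2     | $r0=0 $r1=4 $r2=1 $r3=5 $r4=13 $r5=3
PC=10 or   $r2, $r2, $r1     | $r0=0 $r1=4 $r2=5 $r3=5 $r4=13 $r5=3
PC=11 or   $r2, $r4, $r4     | $r0=0 $r1=4 $r2=13 $r3=5 $r4=13 $r5=3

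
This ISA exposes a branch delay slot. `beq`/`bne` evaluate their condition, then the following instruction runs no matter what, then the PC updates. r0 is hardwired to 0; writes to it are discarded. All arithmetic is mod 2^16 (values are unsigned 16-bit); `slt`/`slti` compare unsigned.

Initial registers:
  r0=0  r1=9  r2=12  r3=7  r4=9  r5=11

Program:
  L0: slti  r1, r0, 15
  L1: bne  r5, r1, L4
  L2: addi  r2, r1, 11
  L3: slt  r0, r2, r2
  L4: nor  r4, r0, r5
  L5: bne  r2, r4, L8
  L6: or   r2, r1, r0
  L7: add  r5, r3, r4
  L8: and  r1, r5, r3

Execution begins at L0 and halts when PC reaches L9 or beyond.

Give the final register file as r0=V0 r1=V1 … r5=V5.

PC=0  slti  r1, r0, 15       | r0=0 r1=1 r2=12 r3=7 r4=9 r5=11
PC=1  bne  r5, r1, L4        | r0=0 r1=1 r2=12 r3=7 r4=9 r5=11  [TAKEN]
PC=2  addi  r2, r1, 11       | r0=0 r1=1 r2=12 r3=7 r4=9 r5=11
PC=4  nor  r4, r0, r5        | r0=0 r1=1 r2=12 r3=7 r4=65524 r5=11
PC=5  bne  r2, r4, L8        | r0=0 r1=1 r2=12 r3=7 r4=65524 r5=11  [TAKEN]
PC=6  or   r2, r1, r0        | r0=0 r1=1 r2=1 r3=7 r4=65524 r5=11
PC=8  and  r1, r5, r3        | r0=0 r1=3 r2=1 r3=7 r4=65524 r5=11

r0=0 r1=3 r2=1 r3=7 r4=65524 r5=11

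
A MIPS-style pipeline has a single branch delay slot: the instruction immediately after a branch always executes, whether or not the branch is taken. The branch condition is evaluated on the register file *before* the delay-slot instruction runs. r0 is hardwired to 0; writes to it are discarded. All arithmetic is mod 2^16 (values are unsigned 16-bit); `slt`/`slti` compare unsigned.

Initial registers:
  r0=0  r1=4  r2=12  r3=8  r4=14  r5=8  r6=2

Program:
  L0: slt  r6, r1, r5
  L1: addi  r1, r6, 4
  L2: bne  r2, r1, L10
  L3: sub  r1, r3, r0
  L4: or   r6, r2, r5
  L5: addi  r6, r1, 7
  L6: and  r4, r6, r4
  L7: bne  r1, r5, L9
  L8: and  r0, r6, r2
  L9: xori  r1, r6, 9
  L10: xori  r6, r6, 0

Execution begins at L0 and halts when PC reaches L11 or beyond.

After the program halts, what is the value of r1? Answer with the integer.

8

[0] slt  r6, r1, r5  →  {r0:0, r1:4, r2:12, r3:8, r4:14, r5:8, r6:1}
[1] addi  r1, r6, 4  →  {r0:0, r1:5, r2:12, r3:8, r4:14, r5:8, r6:1}
[2] bne  r2, r1, L10  →  {r0:0, r1:5, r2:12, r3:8, r4:14, r5:8, r6:1}  ⟨branch taken⟩
[3] sub  r1, r3, r0  →  {r0:0, r1:8, r2:12, r3:8, r4:14, r5:8, r6:1}
[10] xori  r6, r6, 0  →  {r0:0, r1:8, r2:12, r3:8, r4:14, r5:8, r6:1}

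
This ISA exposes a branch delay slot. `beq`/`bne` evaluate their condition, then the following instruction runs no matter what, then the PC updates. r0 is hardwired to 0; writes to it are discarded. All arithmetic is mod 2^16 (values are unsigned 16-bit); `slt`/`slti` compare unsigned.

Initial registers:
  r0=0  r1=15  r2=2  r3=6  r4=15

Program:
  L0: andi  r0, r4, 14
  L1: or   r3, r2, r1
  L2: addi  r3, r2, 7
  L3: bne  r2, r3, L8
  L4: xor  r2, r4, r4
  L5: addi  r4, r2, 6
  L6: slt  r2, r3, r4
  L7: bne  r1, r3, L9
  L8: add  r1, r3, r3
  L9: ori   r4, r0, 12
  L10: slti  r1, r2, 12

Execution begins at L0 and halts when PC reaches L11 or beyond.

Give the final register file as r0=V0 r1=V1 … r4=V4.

#0 andi  r0, r4, 14 ; 0/15/2/6/15
#1 or   r3, r2, r1 ; 0/15/2/15/15
#2 addi  r3, r2, 7 ; 0/15/2/9/15
#3 bne  r2, r3, L8 ; 0/15/2/9/15 ; →target
#4 xor  r2, r4, r4 ; 0/15/0/9/15
#8 add  r1, r3, r3 ; 0/18/0/9/15
#9 ori   r4, r0, 12 ; 0/18/0/9/12
#10 slti  r1, r2, 12 ; 0/1/0/9/12

r0=0 r1=1 r2=0 r3=9 r4=12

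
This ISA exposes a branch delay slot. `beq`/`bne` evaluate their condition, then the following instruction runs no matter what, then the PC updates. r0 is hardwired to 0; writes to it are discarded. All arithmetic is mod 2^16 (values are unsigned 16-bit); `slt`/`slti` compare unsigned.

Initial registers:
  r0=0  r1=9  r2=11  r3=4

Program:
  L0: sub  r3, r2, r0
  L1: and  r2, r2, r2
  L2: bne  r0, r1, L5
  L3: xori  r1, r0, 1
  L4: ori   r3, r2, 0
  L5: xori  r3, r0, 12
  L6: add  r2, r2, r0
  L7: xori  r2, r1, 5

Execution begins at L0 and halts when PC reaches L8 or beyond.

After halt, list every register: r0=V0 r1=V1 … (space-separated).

r0=0 r1=1 r2=4 r3=12

[0] sub  r3, r2, r0  →  {r0:0, r1:9, r2:11, r3:11}
[1] and  r2, r2, r2  →  {r0:0, r1:9, r2:11, r3:11}
[2] bne  r0, r1, L5  →  {r0:0, r1:9, r2:11, r3:11}  ⟨branch taken⟩
[3] xori  r1, r0, 1  →  {r0:0, r1:1, r2:11, r3:11}
[5] xori  r3, r0, 12  →  {r0:0, r1:1, r2:11, r3:12}
[6] add  r2, r2, r0  →  {r0:0, r1:1, r2:11, r3:12}
[7] xori  r2, r1, 5  →  {r0:0, r1:1, r2:4, r3:12}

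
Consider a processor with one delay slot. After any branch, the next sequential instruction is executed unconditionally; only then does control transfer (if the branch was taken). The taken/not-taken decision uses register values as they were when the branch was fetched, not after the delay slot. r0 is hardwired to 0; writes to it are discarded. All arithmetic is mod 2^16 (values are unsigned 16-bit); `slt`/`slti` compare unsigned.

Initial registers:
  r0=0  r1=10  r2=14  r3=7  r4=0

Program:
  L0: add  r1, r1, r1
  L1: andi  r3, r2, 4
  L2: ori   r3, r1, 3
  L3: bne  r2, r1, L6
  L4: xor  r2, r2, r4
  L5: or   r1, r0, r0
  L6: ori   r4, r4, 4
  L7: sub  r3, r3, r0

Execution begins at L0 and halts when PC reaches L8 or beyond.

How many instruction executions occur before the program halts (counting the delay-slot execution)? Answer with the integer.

7

PC=0  add  r1, r1, r1        | r0=0 r1=20 r2=14 r3=7 r4=0
PC=1  andi  r3, r2, 4        | r0=0 r1=20 r2=14 r3=4 r4=0
PC=2  ori   r3, r1, 3        | r0=0 r1=20 r2=14 r3=23 r4=0
PC=3  bne  r2, r1, L6        | r0=0 r1=20 r2=14 r3=23 r4=0  [TAKEN]
PC=4  xor  r2, r2, r4        | r0=0 r1=20 r2=14 r3=23 r4=0
PC=6  ori   r4, r4, 4        | r0=0 r1=20 r2=14 r3=23 r4=4
PC=7  sub  r3, r3, r0        | r0=0 r1=20 r2=14 r3=23 r4=4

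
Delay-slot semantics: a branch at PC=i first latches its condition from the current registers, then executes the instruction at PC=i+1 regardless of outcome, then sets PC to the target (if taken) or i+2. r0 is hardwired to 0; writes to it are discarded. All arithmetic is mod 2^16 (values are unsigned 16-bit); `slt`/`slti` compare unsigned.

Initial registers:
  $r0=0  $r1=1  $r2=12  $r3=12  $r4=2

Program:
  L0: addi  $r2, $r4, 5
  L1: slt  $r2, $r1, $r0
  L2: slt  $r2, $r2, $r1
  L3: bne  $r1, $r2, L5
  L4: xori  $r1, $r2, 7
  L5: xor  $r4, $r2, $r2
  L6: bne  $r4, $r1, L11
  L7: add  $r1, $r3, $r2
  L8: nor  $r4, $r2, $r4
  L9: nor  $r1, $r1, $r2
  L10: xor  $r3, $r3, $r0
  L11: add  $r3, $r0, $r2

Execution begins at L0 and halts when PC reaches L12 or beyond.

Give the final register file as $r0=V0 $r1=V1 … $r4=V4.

$r0=0 $r1=13 $r2=1 $r3=1 $r4=0

  step pc=0: addi  $r2, $r4, 5  regs=(0,1,7,12,2)
  step pc=1: slt  $r2, $r1, $r0  regs=(0,1,0,12,2)
  step pc=2: slt  $r2, $r2, $r1  regs=(0,1,1,12,2)
  step pc=3: bne  $r1, $r2, L5  cond=F  regs=(0,1,1,12,2)
  step pc=4: xori  $r1, $r2, 7  regs=(0,6,1,12,2)
  step pc=5: xor  $r4, $r2, $r2  regs=(0,6,1,12,0)
  step pc=6: bne  $r4, $r1, L11  cond=T  regs=(0,6,1,12,0)
  step pc=7: add  $r1, $r3, $r2  regs=(0,13,1,12,0)
  step pc=11: add  $r3, $r0, $r2  regs=(0,13,1,1,0)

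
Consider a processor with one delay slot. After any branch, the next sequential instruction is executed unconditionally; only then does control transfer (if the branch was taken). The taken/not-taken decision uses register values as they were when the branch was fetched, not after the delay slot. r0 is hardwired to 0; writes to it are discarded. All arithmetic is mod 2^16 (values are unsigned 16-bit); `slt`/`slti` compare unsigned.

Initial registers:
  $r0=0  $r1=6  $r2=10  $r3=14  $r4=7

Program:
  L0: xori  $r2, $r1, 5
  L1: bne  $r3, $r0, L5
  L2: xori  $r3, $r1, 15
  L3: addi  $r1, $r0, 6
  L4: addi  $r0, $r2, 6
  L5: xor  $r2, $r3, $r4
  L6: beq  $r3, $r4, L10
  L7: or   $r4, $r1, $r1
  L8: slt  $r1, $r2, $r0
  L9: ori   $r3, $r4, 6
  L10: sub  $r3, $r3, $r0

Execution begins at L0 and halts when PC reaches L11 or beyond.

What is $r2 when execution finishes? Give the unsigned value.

14

  step pc=0: xori  $r2, $r1, 5  regs=(0,6,3,14,7)
  step pc=1: bne  $r3, $r0, L5  cond=T  regs=(0,6,3,14,7)
  step pc=2: xori  $r3, $r1, 15  regs=(0,6,3,9,7)
  step pc=5: xor  $r2, $r3, $r4  regs=(0,6,14,9,7)
  step pc=6: beq  $r3, $r4, L10  cond=F  regs=(0,6,14,9,7)
  step pc=7: or   $r4, $r1, $r1  regs=(0,6,14,9,6)
  step pc=8: slt  $r1, $r2, $r0  regs=(0,0,14,9,6)
  step pc=9: ori   $r3, $r4, 6  regs=(0,0,14,6,6)
  step pc=10: sub  $r3, $r3, $r0  regs=(0,0,14,6,6)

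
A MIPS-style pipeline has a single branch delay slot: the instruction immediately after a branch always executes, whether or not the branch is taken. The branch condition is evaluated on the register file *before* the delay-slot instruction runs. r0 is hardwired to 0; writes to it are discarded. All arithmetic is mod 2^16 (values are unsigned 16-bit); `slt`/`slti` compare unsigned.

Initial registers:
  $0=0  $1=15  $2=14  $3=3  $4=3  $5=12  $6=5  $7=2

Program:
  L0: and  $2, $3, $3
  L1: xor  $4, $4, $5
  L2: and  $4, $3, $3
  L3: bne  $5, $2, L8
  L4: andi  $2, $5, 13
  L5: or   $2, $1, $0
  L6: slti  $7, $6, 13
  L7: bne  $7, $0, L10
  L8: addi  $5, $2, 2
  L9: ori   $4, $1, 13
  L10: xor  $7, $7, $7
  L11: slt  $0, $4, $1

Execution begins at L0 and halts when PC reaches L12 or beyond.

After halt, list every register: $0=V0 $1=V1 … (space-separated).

$0=0 $1=15 $2=12 $3=3 $4=15 $5=14 $6=5 $7=0

#0 and  $2, $3, $3 ; 0/15/3/3/3/12/5/2
#1 xor  $4, $4, $5 ; 0/15/3/3/15/12/5/2
#2 and  $4, $3, $3 ; 0/15/3/3/3/12/5/2
#3 bne  $5, $2, L8 ; 0/15/3/3/3/12/5/2 ; →target
#4 andi  $2, $5, 13 ; 0/15/12/3/3/12/5/2
#8 addi  $5, $2, 2 ; 0/15/12/3/3/14/5/2
#9 ori   $4, $1, 13 ; 0/15/12/3/15/14/5/2
#10 xor  $7, $7, $7 ; 0/15/12/3/15/14/5/0
#11 slt  $0, $4, $1 ; 0/15/12/3/15/14/5/0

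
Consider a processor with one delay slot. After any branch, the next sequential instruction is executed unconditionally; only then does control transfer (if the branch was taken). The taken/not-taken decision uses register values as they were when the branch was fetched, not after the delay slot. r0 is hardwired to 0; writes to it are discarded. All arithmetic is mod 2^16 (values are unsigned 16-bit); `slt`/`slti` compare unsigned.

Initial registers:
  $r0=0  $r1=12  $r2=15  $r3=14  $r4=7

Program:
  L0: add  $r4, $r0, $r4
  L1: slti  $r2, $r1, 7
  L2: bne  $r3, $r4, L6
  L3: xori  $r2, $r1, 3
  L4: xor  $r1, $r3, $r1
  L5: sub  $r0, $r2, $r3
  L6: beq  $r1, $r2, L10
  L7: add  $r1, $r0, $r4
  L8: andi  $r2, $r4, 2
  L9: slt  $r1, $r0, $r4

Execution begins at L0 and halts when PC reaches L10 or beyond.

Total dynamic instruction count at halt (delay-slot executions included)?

  step pc=0: add  $r4, $r0, $r4  regs=(0,12,15,14,7)
  step pc=1: slti  $r2, $r1, 7  regs=(0,12,0,14,7)
  step pc=2: bne  $r3, $r4, L6  cond=T  regs=(0,12,0,14,7)
  step pc=3: xori  $r2, $r1, 3  regs=(0,12,15,14,7)
  step pc=6: beq  $r1, $r2, L10  cond=F  regs=(0,12,15,14,7)
  step pc=7: add  $r1, $r0, $r4  regs=(0,7,15,14,7)
  step pc=8: andi  $r2, $r4, 2  regs=(0,7,2,14,7)
  step pc=9: slt  $r1, $r0, $r4  regs=(0,1,2,14,7)

8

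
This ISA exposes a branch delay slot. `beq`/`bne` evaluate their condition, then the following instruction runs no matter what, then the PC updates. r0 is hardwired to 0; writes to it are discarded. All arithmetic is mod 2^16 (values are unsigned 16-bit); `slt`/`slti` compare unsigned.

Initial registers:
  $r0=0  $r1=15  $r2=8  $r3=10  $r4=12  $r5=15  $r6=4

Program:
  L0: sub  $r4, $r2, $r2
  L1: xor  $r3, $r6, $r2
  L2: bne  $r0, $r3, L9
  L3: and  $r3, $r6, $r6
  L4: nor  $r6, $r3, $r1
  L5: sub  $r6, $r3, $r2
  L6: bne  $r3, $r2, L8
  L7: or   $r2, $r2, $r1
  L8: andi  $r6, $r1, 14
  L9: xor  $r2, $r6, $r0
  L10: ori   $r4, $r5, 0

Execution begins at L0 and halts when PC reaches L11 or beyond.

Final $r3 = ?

[0] sub  $r4, $r2, $r2  →  {$r0:0, $r1:15, $r2:8, $r3:10, $r4:0, $r5:15, $r6:4}
[1] xor  $r3, $r6, $r2  →  {$r0:0, $r1:15, $r2:8, $r3:12, $r4:0, $r5:15, $r6:4}
[2] bne  $r0, $r3, L9  →  {$r0:0, $r1:15, $r2:8, $r3:12, $r4:0, $r5:15, $r6:4}  ⟨branch taken⟩
[3] and  $r3, $r6, $r6  →  {$r0:0, $r1:15, $r2:8, $r3:4, $r4:0, $r5:15, $r6:4}
[9] xor  $r2, $r6, $r0  →  {$r0:0, $r1:15, $r2:4, $r3:4, $r4:0, $r5:15, $r6:4}
[10] ori   $r4, $r5, 0  →  {$r0:0, $r1:15, $r2:4, $r3:4, $r4:15, $r5:15, $r6:4}

4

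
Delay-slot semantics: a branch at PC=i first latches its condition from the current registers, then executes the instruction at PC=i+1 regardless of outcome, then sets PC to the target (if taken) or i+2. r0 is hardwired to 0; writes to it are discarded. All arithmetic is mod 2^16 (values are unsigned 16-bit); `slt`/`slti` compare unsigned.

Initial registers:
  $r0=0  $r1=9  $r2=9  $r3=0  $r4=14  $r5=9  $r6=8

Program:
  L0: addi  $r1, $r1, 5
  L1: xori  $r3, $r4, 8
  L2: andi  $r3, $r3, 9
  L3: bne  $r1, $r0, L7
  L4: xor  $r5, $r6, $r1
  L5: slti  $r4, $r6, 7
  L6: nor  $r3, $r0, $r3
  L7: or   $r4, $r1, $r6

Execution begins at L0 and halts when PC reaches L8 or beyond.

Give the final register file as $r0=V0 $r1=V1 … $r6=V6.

$r0=0 $r1=14 $r2=9 $r3=0 $r4=14 $r5=6 $r6=8

PC=0  addi  $r1, $r1, 5      | $r0=0 $r1=14 $r2=9 $r3=0 $r4=14 $r5=9 $r6=8
PC=1  xori  $r3, $r4, 8      | $r0=0 $r1=14 $r2=9 $r3=6 $r4=14 $r5=9 $r6=8
PC=2  andi  $r3, $r3, 9      | $r0=0 $r1=14 $r2=9 $r3=0 $r4=14 $r5=9 $r6=8
PC=3  bne  $r1, $r0, L7      | $r0=0 $r1=14 $r2=9 $r3=0 $r4=14 $r5=9 $r6=8  [TAKEN]
PC=4  xor  $r5, $r6, $r1     | $r0=0 $r1=14 $r2=9 $r3=0 $r4=14 $r5=6 $r6=8
PC=7  or   $r4, $r1, $r6     | $r0=0 $r1=14 $r2=9 $r3=0 $r4=14 $r5=6 $r6=8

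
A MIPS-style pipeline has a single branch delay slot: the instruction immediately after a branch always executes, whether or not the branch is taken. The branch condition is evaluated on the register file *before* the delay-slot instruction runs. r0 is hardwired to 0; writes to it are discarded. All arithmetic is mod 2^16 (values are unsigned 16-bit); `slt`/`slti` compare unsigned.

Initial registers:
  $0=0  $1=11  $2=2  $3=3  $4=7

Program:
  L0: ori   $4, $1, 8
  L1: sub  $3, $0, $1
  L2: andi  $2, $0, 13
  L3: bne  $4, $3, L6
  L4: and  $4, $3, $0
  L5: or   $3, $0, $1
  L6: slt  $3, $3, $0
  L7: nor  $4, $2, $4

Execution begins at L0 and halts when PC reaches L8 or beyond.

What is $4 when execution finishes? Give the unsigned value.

65535

PC=0  ori   $4, $1, 8        | $0=0 $1=11 $2=2 $3=3 $4=11
PC=1  sub  $3, $0, $1        | $0=0 $1=11 $2=2 $3=65525 $4=11
PC=2  andi  $2, $0, 13       | $0=0 $1=11 $2=0 $3=65525 $4=11
PC=3  bne  $4, $3, L6        | $0=0 $1=11 $2=0 $3=65525 $4=11  [TAKEN]
PC=4  and  $4, $3, $0        | $0=0 $1=11 $2=0 $3=65525 $4=0
PC=6  slt  $3, $3, $0        | $0=0 $1=11 $2=0 $3=0 $4=0
PC=7  nor  $4, $2, $4        | $0=0 $1=11 $2=0 $3=0 $4=65535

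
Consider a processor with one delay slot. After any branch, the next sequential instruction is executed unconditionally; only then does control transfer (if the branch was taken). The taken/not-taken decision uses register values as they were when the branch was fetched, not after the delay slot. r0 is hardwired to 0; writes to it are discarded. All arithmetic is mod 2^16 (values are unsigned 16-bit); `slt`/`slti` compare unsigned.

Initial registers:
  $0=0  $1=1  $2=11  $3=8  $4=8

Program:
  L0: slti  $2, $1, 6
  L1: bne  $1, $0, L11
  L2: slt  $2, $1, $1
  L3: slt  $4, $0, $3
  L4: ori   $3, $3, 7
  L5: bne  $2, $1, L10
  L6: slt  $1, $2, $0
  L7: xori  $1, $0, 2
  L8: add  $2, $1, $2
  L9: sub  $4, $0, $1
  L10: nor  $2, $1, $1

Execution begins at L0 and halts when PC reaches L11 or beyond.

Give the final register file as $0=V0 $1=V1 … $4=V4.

$0=0 $1=1 $2=0 $3=8 $4=8

[0] slti  $2, $1, 6  →  {$0:0, $1:1, $2:1, $3:8, $4:8}
[1] bne  $1, $0, L11  →  {$0:0, $1:1, $2:1, $3:8, $4:8}  ⟨branch taken⟩
[2] slt  $2, $1, $1  →  {$0:0, $1:1, $2:0, $3:8, $4:8}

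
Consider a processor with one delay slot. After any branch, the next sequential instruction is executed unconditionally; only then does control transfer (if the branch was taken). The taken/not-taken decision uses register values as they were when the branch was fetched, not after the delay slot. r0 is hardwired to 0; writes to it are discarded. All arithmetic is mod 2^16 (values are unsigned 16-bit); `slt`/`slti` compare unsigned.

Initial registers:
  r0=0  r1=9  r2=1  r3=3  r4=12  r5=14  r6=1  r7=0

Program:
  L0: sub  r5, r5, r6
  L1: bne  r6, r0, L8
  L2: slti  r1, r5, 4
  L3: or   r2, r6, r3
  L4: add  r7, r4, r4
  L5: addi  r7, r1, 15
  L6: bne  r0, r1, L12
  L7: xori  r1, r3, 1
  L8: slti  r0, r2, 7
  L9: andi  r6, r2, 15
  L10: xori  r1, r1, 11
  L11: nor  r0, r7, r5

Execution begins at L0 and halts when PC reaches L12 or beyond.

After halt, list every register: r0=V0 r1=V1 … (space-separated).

r0=0 r1=11 r2=1 r3=3 r4=12 r5=13 r6=1 r7=0

  step pc=0: sub  r5, r5, r6  regs=(0,9,1,3,12,13,1,0)
  step pc=1: bne  r6, r0, L8  cond=T  regs=(0,9,1,3,12,13,1,0)
  step pc=2: slti  r1, r5, 4  regs=(0,0,1,3,12,13,1,0)
  step pc=8: slti  r0, r2, 7  regs=(0,0,1,3,12,13,1,0)
  step pc=9: andi  r6, r2, 15  regs=(0,0,1,3,12,13,1,0)
  step pc=10: xori  r1, r1, 11  regs=(0,11,1,3,12,13,1,0)
  step pc=11: nor  r0, r7, r5  regs=(0,11,1,3,12,13,1,0)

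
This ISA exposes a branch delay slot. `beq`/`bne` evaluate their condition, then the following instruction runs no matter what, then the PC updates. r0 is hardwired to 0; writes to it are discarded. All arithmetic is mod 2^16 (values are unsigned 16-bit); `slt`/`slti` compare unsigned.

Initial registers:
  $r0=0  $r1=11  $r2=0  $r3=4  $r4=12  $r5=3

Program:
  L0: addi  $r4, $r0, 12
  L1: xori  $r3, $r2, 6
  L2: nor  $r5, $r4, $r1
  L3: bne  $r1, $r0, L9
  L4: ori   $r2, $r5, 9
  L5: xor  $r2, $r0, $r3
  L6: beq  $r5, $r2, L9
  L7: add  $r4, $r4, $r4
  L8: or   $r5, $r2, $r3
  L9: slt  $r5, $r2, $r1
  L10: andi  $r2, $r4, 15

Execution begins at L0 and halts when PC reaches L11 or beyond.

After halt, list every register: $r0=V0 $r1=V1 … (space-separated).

$r0=0 $r1=11 $r2=12 $r3=6 $r4=12 $r5=0

[0] addi  $r4, $r0, 12  →  {$r0:0, $r1:11, $r2:0, $r3:4, $r4:12, $r5:3}
[1] xori  $r3, $r2, 6  →  {$r0:0, $r1:11, $r2:0, $r3:6, $r4:12, $r5:3}
[2] nor  $r5, $r4, $r1  →  {$r0:0, $r1:11, $r2:0, $r3:6, $r4:12, $r5:65520}
[3] bne  $r1, $r0, L9  →  {$r0:0, $r1:11, $r2:0, $r3:6, $r4:12, $r5:65520}  ⟨branch taken⟩
[4] ori   $r2, $r5, 9  →  {$r0:0, $r1:11, $r2:65529, $r3:6, $r4:12, $r5:65520}
[9] slt  $r5, $r2, $r1  →  {$r0:0, $r1:11, $r2:65529, $r3:6, $r4:12, $r5:0}
[10] andi  $r2, $r4, 15  →  {$r0:0, $r1:11, $r2:12, $r3:6, $r4:12, $r5:0}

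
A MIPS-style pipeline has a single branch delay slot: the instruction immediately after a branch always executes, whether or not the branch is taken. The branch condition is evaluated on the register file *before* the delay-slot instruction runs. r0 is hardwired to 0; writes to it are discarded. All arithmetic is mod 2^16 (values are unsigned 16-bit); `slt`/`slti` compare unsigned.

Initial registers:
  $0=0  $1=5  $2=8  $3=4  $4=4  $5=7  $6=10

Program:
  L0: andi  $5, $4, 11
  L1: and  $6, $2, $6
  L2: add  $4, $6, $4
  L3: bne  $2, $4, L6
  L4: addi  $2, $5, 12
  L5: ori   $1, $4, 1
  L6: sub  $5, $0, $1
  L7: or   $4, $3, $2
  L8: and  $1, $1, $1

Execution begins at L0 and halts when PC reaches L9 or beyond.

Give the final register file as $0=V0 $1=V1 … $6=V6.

#0 andi  $5, $4, 11 ; 0/5/8/4/4/0/10
#1 and  $6, $2, $6 ; 0/5/8/4/4/0/8
#2 add  $4, $6, $4 ; 0/5/8/4/12/0/8
#3 bne  $2, $4, L6 ; 0/5/8/4/12/0/8 ; →target
#4 addi  $2, $5, 12 ; 0/5/12/4/12/0/8
#6 sub  $5, $0, $1 ; 0/5/12/4/12/65531/8
#7 or   $4, $3, $2 ; 0/5/12/4/12/65531/8
#8 and  $1, $1, $1 ; 0/5/12/4/12/65531/8

$0=0 $1=5 $2=12 $3=4 $4=12 $5=65531 $6=8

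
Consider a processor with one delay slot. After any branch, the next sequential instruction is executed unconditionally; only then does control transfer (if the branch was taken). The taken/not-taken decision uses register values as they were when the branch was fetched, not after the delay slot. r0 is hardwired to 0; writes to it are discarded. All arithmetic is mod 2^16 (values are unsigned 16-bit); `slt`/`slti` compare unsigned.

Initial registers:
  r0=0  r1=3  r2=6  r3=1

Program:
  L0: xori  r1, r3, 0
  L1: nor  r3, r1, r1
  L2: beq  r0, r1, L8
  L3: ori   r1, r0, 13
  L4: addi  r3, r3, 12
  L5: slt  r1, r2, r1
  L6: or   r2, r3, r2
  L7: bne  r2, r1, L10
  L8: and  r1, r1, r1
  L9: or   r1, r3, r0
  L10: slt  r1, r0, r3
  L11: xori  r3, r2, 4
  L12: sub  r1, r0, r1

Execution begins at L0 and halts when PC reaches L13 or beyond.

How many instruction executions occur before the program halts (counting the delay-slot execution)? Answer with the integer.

#0 xori  r1, r3, 0 ; 0/1/6/1
#1 nor  r3, r1, r1 ; 0/1/6/65534
#2 beq  r0, r1, L8 ; 0/1/6/65534 ; →fallthru
#3 ori   r1, r0, 13 ; 0/13/6/65534
#4 addi  r3, r3, 12 ; 0/13/6/10
#5 slt  r1, r2, r1 ; 0/1/6/10
#6 or   r2, r3, r2 ; 0/1/14/10
#7 bne  r2, r1, L10 ; 0/1/14/10 ; →target
#8 and  r1, r1, r1 ; 0/1/14/10
#10 slt  r1, r0, r3 ; 0/1/14/10
#11 xori  r3, r2, 4 ; 0/1/14/10
#12 sub  r1, r0, r1 ; 0/65535/14/10

12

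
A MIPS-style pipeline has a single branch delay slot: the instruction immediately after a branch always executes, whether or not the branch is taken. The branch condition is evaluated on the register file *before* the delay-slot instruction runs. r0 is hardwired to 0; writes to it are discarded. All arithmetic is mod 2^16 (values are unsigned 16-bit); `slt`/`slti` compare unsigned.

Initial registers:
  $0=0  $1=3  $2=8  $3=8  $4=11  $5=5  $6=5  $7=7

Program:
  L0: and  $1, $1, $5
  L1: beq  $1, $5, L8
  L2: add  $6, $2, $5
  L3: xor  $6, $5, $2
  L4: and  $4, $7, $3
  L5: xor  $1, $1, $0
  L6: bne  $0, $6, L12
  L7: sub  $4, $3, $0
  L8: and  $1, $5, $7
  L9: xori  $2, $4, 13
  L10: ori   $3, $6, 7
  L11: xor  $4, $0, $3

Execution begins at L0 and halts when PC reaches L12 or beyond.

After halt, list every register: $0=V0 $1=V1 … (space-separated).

[0] and  $1, $1, $5  →  {$0:0, $1:1, $2:8, $3:8, $4:11, $5:5, $6:5, $7:7}
[1] beq  $1, $5, L8  →  {$0:0, $1:1, $2:8, $3:8, $4:11, $5:5, $6:5, $7:7}  ⟨branch fallthrough⟩
[2] add  $6, $2, $5  →  {$0:0, $1:1, $2:8, $3:8, $4:11, $5:5, $6:13, $7:7}
[3] xor  $6, $5, $2  →  {$0:0, $1:1, $2:8, $3:8, $4:11, $5:5, $6:13, $7:7}
[4] and  $4, $7, $3  →  {$0:0, $1:1, $2:8, $3:8, $4:0, $5:5, $6:13, $7:7}
[5] xor  $1, $1, $0  →  {$0:0, $1:1, $2:8, $3:8, $4:0, $5:5, $6:13, $7:7}
[6] bne  $0, $6, L12  →  {$0:0, $1:1, $2:8, $3:8, $4:0, $5:5, $6:13, $7:7}  ⟨branch taken⟩
[7] sub  $4, $3, $0  →  {$0:0, $1:1, $2:8, $3:8, $4:8, $5:5, $6:13, $7:7}

$0=0 $1=1 $2=8 $3=8 $4=8 $5=5 $6=13 $7=7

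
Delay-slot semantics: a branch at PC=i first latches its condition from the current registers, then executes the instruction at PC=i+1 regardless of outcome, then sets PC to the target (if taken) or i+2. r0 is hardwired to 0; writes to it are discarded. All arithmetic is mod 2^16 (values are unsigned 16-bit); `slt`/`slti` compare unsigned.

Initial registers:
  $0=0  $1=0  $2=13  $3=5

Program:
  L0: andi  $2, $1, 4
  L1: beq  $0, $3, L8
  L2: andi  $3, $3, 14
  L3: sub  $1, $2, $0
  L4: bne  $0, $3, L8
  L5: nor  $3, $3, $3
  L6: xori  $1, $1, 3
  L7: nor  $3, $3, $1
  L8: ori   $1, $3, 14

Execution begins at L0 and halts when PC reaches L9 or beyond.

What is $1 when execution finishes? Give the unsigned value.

PC=0  andi  $2, $1, 4        | $0=0 $1=0 $2=0 $3=5
PC=1  beq  $0, $3, L8        | $0=0 $1=0 $2=0 $3=5  [not taken]
PC=2  andi  $3, $3, 14       | $0=0 $1=0 $2=0 $3=4
PC=3  sub  $1, $2, $0        | $0=0 $1=0 $2=0 $3=4
PC=4  bne  $0, $3, L8        | $0=0 $1=0 $2=0 $3=4  [TAKEN]
PC=5  nor  $3, $3, $3        | $0=0 $1=0 $2=0 $3=65531
PC=8  ori   $1, $3, 14       | $0=0 $1=65535 $2=0 $3=65531

65535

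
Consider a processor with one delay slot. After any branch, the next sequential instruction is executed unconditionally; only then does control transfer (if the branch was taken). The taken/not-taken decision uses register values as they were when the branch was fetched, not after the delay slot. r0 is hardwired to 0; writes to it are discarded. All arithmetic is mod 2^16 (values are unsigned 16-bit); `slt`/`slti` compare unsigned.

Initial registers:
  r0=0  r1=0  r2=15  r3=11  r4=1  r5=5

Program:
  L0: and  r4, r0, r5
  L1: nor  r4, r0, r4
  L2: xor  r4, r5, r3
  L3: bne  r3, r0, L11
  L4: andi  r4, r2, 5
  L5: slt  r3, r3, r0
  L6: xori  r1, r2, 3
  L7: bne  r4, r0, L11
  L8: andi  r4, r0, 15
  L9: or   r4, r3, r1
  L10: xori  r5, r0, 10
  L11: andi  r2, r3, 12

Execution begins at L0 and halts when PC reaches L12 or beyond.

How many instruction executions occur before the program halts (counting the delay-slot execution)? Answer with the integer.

6

  step pc=0: and  r4, r0, r5  regs=(0,0,15,11,0,5)
  step pc=1: nor  r4, r0, r4  regs=(0,0,15,11,65535,5)
  step pc=2: xor  r4, r5, r3  regs=(0,0,15,11,14,5)
  step pc=3: bne  r3, r0, L11  cond=T  regs=(0,0,15,11,14,5)
  step pc=4: andi  r4, r2, 5  regs=(0,0,15,11,5,5)
  step pc=11: andi  r2, r3, 12  regs=(0,0,8,11,5,5)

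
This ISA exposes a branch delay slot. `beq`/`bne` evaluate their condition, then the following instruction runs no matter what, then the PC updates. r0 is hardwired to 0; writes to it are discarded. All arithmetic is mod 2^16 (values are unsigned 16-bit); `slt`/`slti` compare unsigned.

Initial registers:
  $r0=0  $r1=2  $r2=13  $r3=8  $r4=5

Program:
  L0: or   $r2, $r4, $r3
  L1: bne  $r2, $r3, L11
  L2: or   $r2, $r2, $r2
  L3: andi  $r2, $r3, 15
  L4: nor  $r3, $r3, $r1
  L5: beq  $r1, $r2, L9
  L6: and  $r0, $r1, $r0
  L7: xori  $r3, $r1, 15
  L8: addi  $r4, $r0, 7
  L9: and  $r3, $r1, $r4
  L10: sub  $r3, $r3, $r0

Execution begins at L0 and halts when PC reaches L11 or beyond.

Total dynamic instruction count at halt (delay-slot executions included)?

[0] or   $r2, $r4, $r3  →  {$r0:0, $r1:2, $r2:13, $r3:8, $r4:5}
[1] bne  $r2, $r3, L11  →  {$r0:0, $r1:2, $r2:13, $r3:8, $r4:5}  ⟨branch taken⟩
[2] or   $r2, $r2, $r2  →  {$r0:0, $r1:2, $r2:13, $r3:8, $r4:5}

3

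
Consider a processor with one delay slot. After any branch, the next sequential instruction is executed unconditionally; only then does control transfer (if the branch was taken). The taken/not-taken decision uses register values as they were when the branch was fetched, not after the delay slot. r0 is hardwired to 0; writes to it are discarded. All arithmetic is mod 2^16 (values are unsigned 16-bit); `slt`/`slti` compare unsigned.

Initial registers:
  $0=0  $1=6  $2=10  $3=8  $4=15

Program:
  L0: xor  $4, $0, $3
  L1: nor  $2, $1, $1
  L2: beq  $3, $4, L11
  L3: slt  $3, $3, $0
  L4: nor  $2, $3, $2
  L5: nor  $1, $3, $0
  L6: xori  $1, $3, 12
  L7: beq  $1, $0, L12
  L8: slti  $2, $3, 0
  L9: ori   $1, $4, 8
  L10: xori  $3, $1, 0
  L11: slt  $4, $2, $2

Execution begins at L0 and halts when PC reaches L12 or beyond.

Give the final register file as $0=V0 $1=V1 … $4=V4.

$0=0 $1=6 $2=65529 $3=0 $4=0

[0] xor  $4, $0, $3  →  {$0:0, $1:6, $2:10, $3:8, $4:8}
[1] nor  $2, $1, $1  →  {$0:0, $1:6, $2:65529, $3:8, $4:8}
[2] beq  $3, $4, L11  →  {$0:0, $1:6, $2:65529, $3:8, $4:8}  ⟨branch taken⟩
[3] slt  $3, $3, $0  →  {$0:0, $1:6, $2:65529, $3:0, $4:8}
[11] slt  $4, $2, $2  →  {$0:0, $1:6, $2:65529, $3:0, $4:0}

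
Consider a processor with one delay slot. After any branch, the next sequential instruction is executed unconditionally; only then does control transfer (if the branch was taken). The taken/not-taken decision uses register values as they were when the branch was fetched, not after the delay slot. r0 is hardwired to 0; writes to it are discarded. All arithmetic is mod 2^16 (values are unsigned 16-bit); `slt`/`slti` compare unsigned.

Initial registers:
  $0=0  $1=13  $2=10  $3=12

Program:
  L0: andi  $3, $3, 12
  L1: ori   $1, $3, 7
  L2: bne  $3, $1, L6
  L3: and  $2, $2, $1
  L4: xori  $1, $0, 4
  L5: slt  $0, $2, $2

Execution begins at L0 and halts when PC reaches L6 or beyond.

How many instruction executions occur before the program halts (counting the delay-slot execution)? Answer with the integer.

  step pc=0: andi  $3, $3, 12  regs=(0,13,10,12)
  step pc=1: ori   $1, $3, 7  regs=(0,15,10,12)
  step pc=2: bne  $3, $1, L6  cond=T  regs=(0,15,10,12)
  step pc=3: and  $2, $2, $1  regs=(0,15,10,12)

4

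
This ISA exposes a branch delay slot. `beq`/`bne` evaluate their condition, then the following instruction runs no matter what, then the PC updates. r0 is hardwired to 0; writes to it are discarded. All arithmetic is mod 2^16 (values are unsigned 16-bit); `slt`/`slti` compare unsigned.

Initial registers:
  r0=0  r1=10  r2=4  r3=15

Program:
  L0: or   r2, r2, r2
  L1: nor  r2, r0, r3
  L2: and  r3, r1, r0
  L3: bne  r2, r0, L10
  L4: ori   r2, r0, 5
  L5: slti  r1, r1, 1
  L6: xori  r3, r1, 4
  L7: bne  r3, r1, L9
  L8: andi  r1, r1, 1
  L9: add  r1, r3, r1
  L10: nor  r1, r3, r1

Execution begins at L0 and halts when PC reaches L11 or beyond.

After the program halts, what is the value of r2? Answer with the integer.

5

  step pc=0: or   r2, r2, r2  regs=(0,10,4,15)
  step pc=1: nor  r2, r0, r3  regs=(0,10,65520,15)
  step pc=2: and  r3, r1, r0  regs=(0,10,65520,0)
  step pc=3: bne  r2, r0, L10  cond=T  regs=(0,10,65520,0)
  step pc=4: ori   r2, r0, 5  regs=(0,10,5,0)
  step pc=10: nor  r1, r3, r1  regs=(0,65525,5,0)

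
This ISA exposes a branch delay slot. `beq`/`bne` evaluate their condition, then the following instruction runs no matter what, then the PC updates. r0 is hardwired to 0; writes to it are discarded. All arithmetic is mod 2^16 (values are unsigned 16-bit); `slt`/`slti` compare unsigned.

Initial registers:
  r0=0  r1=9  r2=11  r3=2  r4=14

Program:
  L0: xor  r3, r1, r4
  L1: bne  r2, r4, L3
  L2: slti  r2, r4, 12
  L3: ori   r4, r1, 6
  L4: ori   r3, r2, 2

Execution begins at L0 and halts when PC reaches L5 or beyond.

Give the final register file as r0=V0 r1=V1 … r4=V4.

[0] xor  r3, r1, r4  →  {r0:0, r1:9, r2:11, r3:7, r4:14}
[1] bne  r2, r4, L3  →  {r0:0, r1:9, r2:11, r3:7, r4:14}  ⟨branch taken⟩
[2] slti  r2, r4, 12  →  {r0:0, r1:9, r2:0, r3:7, r4:14}
[3] ori   r4, r1, 6  →  {r0:0, r1:9, r2:0, r3:7, r4:15}
[4] ori   r3, r2, 2  →  {r0:0, r1:9, r2:0, r3:2, r4:15}

r0=0 r1=9 r2=0 r3=2 r4=15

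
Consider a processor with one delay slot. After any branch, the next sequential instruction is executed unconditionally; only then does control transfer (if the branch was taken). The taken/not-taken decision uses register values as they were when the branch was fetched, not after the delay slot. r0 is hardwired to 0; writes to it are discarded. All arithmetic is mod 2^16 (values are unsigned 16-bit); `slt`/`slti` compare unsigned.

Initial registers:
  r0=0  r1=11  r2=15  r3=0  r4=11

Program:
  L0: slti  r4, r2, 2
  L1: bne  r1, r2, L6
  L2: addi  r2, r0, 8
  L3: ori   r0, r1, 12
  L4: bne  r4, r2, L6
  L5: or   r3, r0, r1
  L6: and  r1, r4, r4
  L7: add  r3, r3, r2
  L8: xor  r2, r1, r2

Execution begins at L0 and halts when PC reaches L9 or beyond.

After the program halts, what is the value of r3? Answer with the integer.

#0 slti  r4, r2, 2 ; 0/11/15/0/0
#1 bne  r1, r2, L6 ; 0/11/15/0/0 ; →target
#2 addi  r2, r0, 8 ; 0/11/8/0/0
#6 and  r1, r4, r4 ; 0/0/8/0/0
#7 add  r3, r3, r2 ; 0/0/8/8/0
#8 xor  r2, r1, r2 ; 0/0/8/8/0

8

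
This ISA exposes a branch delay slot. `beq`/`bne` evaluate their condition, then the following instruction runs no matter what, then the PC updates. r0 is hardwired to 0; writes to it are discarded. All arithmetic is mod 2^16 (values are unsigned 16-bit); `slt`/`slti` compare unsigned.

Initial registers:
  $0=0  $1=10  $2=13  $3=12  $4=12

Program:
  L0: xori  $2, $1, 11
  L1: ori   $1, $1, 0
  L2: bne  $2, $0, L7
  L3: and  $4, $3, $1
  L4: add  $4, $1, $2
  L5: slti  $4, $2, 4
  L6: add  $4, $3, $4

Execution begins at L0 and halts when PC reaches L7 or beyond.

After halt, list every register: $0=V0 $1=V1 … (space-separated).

[0] xori  $2, $1, 11  →  {$0:0, $1:10, $2:1, $3:12, $4:12}
[1] ori   $1, $1, 0  →  {$0:0, $1:10, $2:1, $3:12, $4:12}
[2] bne  $2, $0, L7  →  {$0:0, $1:10, $2:1, $3:12, $4:12}  ⟨branch taken⟩
[3] and  $4, $3, $1  →  {$0:0, $1:10, $2:1, $3:12, $4:8}

$0=0 $1=10 $2=1 $3=12 $4=8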